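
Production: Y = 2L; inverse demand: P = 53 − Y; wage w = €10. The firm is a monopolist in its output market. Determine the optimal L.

L* = 12

Marginal revenue from the inverse demand is MR = 53 − 2Y.
The marginal product is MP_L = 2.
A monopolist hires until marginal revenue product equals the wage: MR·MP_L = w.
(53 − 4L)·2 = 10, so L = 12.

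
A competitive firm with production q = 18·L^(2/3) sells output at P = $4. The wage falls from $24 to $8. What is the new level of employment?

L* = 216

From P·MP_L = w with MP_L = 12·L^(-1/3), the labor demand is L(w) = (48/w)^(3).
At w = 24: L = 8. At w = 8: L = 216.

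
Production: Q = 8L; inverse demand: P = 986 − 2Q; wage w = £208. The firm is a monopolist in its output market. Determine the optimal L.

L* = 30

Marginal revenue from the inverse demand is MR = 986 − 4Q.
The marginal product is MP_L = 8.
A monopolist hires until marginal revenue product equals the wage: MR·MP_L = w.
(986 − 32L)·8 = 208, so L = 30.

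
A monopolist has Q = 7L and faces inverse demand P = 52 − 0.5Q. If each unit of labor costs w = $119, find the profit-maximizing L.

Marginal revenue from the inverse demand is MR = 52 − Q.
The marginal product is MP_L = 7.
A monopolist hires until marginal revenue product equals the wage: MR·MP_L = w.
(52 − 7L)·7 = 119, so L = 5.

L* = 5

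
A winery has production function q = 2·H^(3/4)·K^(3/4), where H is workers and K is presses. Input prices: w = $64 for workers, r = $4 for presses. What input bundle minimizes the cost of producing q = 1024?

H* = 16, K* = 256

Cost minimization requires the marginal rate of technical substitution to equal the input-price ratio: MP_H/MP_K = w/r.
Here MP_H/MP_K = (3/4)·(K/H)/(3/4) = (K/H). Setting this equal to 64/4 = 16 gives K = 16H.
Substituting into q = 1024: 2·H^(3/4)·(16H)^(3/4) = 1024.
Solving, H = 16 and K = 256.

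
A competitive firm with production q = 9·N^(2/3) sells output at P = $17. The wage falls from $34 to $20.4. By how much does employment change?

From P·MP_N = w with MP_N = 6·N^(-1/3), the labor demand is N(w) = (102/w)^(3).
At w = 34: N = 27. At w = 20.4: N = 125.
ΔN = 125 − 27 = 98.

ΔN = 98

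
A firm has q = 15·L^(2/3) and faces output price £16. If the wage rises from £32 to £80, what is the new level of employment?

From P·MP_L = w with MP_L = 10·L^(-1/3), the labor demand is L(w) = (160/w)^(3).
At w = 32: L = 125. At w = 80: L = 8.

L* = 8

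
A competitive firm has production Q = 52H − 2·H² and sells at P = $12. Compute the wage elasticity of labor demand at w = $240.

From P·MP_H = w with MP_H = 52 − 4H, labor demand is H(w) = (52 − w/12)/4.
dH/dw = −1/(48) = -1/48.
At w = 240, H = 8, so ε = (dH/dw)·(w/H) = (-1/48)·(240/8) = -0.625.

ε = -0.625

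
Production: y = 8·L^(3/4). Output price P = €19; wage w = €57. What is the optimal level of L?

MP_L = (3/4)·8·L^(-1/4) = 6·L^(-1/4).
Profit maximization for a price taker requires P·MP_L = w: 19·6·L^(-1/4) = 57.
So L^(-1/4) = 0.5, which gives L = 16.

L* = 16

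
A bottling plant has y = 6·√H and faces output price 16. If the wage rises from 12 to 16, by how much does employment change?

From P·MP_H = w with MP_H = 3·H^(-1/2), the labor demand is H(w) = (48/w)^(2).
At w = 12: H = 16. At w = 16: H = 9.
ΔH = 9 − 16 = -7.

ΔH = -7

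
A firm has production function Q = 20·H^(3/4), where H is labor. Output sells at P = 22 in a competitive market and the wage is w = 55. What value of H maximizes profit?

H* = 1296

MP_H = (3/4)·20·H^(-1/4) = 15·H^(-1/4).
Profit maximization for a price taker requires P·MP_H = w: 22·15·H^(-1/4) = 55.
So H^(-1/4) = 1/6, which gives H = 1296.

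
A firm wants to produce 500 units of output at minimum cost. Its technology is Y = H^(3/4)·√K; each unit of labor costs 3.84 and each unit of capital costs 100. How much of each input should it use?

H* = 625, K* = 16

Cost minimization requires the marginal rate of technical substitution to equal the input-price ratio: MP_H/MP_K = w/r.
Here MP_H/MP_K = (3/4)·(K/H)/(1/2) = 1.5·(K/H). Setting this equal to 3.84/100 = 0.0384 gives K = 0.0256H.
Substituting into Y = 500: H^(3/4)·(0.0256H)^(1/2) = 500.
Solving, H = 625 and K = 16.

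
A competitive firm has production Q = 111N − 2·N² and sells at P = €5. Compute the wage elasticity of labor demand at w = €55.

ε = -0.11

From P·MP_N = w with MP_N = 111 − 4N, labor demand is N(w) = (111 − w/5)/4.
dN/dw = −1/(20) = -0.05.
At w = 55, N = 25, so ε = (dN/dw)·(w/N) = (-0.05)·(55/25) = -0.11.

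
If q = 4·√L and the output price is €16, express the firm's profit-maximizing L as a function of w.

MP_L = (1/2)·4·L^(-1/2) = 2·L^(-1/2).
Setting P·MP_L = w: 32·L^(-1/2) = w.
Solving for L: L^(-1/2) = w/32, so L = (32/w)^(2).

L(w) = 1024/w²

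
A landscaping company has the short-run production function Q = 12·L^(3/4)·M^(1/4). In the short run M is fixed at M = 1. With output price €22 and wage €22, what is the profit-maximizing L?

L* = 6561

With M = 1, MP_L = (3/4)·12·L^(-1/4)·1^(1/4) = 9·L^(-1/4).
Profit maximization for a price taker requires P·MP_L = w: 22·9·L^(-1/4) = 22.
So L^(-1/4) = 1/9, which gives L = 6561.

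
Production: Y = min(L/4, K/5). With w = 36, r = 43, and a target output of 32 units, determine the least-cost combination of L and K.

With a fixed-proportions technology, the cost-minimizing bundle uses no slack in either input: L/4 = K/5 = Y.
So L = 4·32 = 128 and K = 5·32 = 160.

L* = 128, K* = 160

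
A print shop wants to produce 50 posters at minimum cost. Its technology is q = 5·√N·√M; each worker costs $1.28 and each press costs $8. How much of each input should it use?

Cost minimization requires the marginal rate of technical substitution to equal the input-price ratio: MP_N/MP_M = w/r.
Here MP_N/MP_M = (1/2)·(M/N)/(1/2) = (M/N). Setting this equal to 1.28/8 = 0.16 gives M = 0.16N.
Substituting into q = 50: 5·N^(1/2)·(0.16N)^(1/2) = 50.
Solving, N = 25 and M = 4.

N* = 25, M* = 4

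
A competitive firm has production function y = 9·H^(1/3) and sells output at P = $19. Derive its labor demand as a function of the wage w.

H(w) = (57/w)^(3/2)

MP_H = (1/3)·9·H^(-2/3) = 3·H^(-2/3).
Setting P·MP_H = w: 57·H^(-2/3) = w.
Solving for H: H^(-2/3) = w/57, so H = (57/w)^(3/2).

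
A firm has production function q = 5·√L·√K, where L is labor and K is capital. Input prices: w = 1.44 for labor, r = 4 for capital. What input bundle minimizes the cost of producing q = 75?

Cost minimization requires the marginal rate of technical substitution to equal the input-price ratio: MP_L/MP_K = w/r.
Here MP_L/MP_K = (1/2)·(K/L)/(1/2) = (K/L). Setting this equal to 1.44/4 = 0.36 gives K = 0.36L.
Substituting into q = 75: 5·L^(1/2)·(0.36L)^(1/2) = 75.
Solving, L = 25 and K = 9.

L* = 25, K* = 9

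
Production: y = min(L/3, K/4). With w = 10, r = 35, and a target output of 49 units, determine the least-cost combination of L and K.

L* = 147, K* = 196

With a fixed-proportions technology, the cost-minimizing bundle uses no slack in either input: L/3 = K/4 = y.
So L = 3·49 = 147 and K = 4·49 = 196.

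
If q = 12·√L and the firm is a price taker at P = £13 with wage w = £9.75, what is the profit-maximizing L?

L* = 64

MP_L = (1/2)·12·L^(-1/2) = 6·L^(-1/2).
Profit maximization for a price taker requires P·MP_L = w: 13·6·L^(-1/2) = 9.75.
So L^(-1/2) = 0.125, which gives L = 64.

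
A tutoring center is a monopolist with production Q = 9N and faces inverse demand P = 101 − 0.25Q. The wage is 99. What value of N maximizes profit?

Marginal revenue from the inverse demand is MR = 101 − 0.5Q.
The marginal product is MP_N = 9.
A monopolist hires until marginal revenue product equals the wage: MR·MP_N = w.
(101 − 4.5N)·9 = 99, so N = 20.

N* = 20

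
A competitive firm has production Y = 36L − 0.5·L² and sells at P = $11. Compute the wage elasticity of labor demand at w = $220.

From P·MP_L = w with MP_L = 36 − L, labor demand is L(w) = 36 − w/11.
dL/dw = −1/(11) = -1/11.
At w = 220, L = 16, so ε = (dL/dw)·(w/L) = (-1/11)·(220/16) = -1.25.

ε = -1.25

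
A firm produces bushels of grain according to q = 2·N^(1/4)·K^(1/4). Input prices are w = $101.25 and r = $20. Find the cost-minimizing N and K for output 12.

N* = 16, K* = 81

Cost minimization requires the marginal rate of technical substitution to equal the input-price ratio: MP_N/MP_K = w/r.
Here MP_N/MP_K = (1/4)·(K/N)/(1/4) = (K/N). Setting this equal to 101.25/20 = 5.0625 gives K = 5.0625N.
Substituting into q = 12: 2·N^(1/4)·(5.0625N)^(1/4) = 12.
Solving, N = 16 and K = 81.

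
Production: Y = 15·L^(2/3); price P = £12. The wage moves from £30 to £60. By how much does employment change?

ΔL = -56

From P·MP_L = w with MP_L = 10·L^(-1/3), the labor demand is L(w) = (120/w)^(3).
At w = 30: L = 64. At w = 60: L = 8.
ΔL = 8 − 64 = -56.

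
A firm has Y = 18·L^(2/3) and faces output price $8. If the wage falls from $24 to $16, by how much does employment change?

ΔL = 152

From P·MP_L = w with MP_L = 12·L^(-1/3), the labor demand is L(w) = (96/w)^(3).
At w = 24: L = 64. At w = 16: L = 216.
ΔL = 216 − 64 = 152.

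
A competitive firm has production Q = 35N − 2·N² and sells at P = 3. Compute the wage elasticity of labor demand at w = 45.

ε = -0.75

From P·MP_N = w with MP_N = 35 − 4N, labor demand is N(w) = (35 − w/3)/4.
dN/dw = −1/(12) = -1/12.
At w = 45, N = 5, so ε = (dN/dw)·(w/N) = (-1/12)·(45/5) = -0.75.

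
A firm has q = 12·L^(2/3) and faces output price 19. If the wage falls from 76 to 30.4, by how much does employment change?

From P·MP_L = w with MP_L = 8·L^(-1/3), the labor demand is L(w) = (152/w)^(3).
At w = 76: L = 8. At w = 30.4: L = 125.
ΔL = 125 − 8 = 117.

ΔL = 117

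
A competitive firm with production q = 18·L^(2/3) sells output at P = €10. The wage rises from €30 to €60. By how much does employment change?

From P·MP_L = w with MP_L = 12·L^(-1/3), the labor demand is L(w) = (120/w)^(3).
At w = 30: L = 64. At w = 60: L = 8.
ΔL = 8 − 64 = -56.

ΔL = -56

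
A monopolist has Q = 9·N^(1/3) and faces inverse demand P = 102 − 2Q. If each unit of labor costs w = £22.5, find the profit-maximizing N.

Marginal revenue from the inverse demand is MR = 102 − 4Q.
The marginal product is MP_N = 3·N^(-2/3).
A monopolist hires until marginal revenue product equals the wage: MR·MP_N = w.
At N, Q = 9·N^(1/3). Substituting and solving: (102 − 36·N^(1/3))·3·N^(-2/3) = 22.5 gives N = 8.

N* = 8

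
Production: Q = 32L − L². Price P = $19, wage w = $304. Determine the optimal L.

L* = 8

The marginal product of L is MP_L = 32 − 2L.
A price-taking firm hires until the value of the marginal product equals the wage: P·MP_L = w, so 19·(32 − 2L) = 304.
Then 32 − 2L = 16, giving L = 8.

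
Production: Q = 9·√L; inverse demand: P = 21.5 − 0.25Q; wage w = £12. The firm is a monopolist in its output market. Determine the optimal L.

L* = 9

Marginal revenue from the inverse demand is MR = 21.5 − 0.5Q.
The marginal product is MP_L = 4.5·L^(-1/2).
A monopolist hires until marginal revenue product equals the wage: MR·MP_L = w.
At L, Q = 9·√L. Substituting and solving: (21.5 − 4.5·√L)·4.5·L^(-1/2) = 12 gives L = 9.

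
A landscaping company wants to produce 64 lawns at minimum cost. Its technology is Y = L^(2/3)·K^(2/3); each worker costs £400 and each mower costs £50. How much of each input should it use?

Cost minimization requires the marginal rate of technical substitution to equal the input-price ratio: MP_L/MP_K = w/r.
Here MP_L/MP_K = (2/3)·(K/L)/(2/3) = (K/L). Setting this equal to 400/50 = 8 gives K = 8L.
Substituting into Y = 64: L^(2/3)·(8L)^(2/3) = 64.
Solving, L = 8 and K = 64.

L* = 8, K* = 64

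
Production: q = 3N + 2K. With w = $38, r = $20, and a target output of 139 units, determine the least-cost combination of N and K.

N* = 0, K* = 69.5

The inputs are perfect substitutes, so the firm uses whichever has the lower cost per unit of output.
Cost per unit of output via N is w/3 = 38/3; via K it is r/2 = 10. K is cheaper.
Producing q = 139 with K alone: N = 0, K = 69.5.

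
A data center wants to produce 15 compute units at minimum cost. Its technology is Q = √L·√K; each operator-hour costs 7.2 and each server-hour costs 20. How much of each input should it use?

Cost minimization requires the marginal rate of technical substitution to equal the input-price ratio: MP_L/MP_K = w/r.
Here MP_L/MP_K = (1/2)·(K/L)/(1/2) = (K/L). Setting this equal to 7.2/20 = 0.36 gives K = 0.36L.
Substituting into Q = 15: L^(1/2)·(0.36L)^(1/2) = 15.
Solving, L = 25 and K = 9.

L* = 25, K* = 9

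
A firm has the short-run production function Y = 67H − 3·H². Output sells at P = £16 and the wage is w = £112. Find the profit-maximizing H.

The marginal product of H is MP_H = 67 − 6H.
A price-taking firm hires until the value of the marginal product equals the wage: P·MP_H = w, so 16·(67 − 6H) = 112.
Then 67 − 6H = 7, giving H = 10.

H* = 10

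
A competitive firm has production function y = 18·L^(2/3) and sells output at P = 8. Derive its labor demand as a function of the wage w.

MP_L = (2/3)·18·L^(-1/3) = 12·L^(-1/3).
Setting P·MP_L = w: 96·L^(-1/3) = w.
Solving for L: L^(-1/3) = w/96, so L = (96/w)^(3).

L(w) = 884736/w³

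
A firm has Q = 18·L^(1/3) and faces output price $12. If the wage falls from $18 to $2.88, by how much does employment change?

From P·MP_L = w with MP_L = 6·L^(-2/3), the labor demand is L(w) = (72/w)^(3/2).
At w = 18: L = 8. At w = 2.88: L = 125.
ΔL = 125 − 8 = 117.

ΔL = 117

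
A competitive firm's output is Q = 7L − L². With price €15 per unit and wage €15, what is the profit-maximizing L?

L* = 3

The marginal product of L is MP_L = 7 − 2L.
A price-taking firm hires until the value of the marginal product equals the wage: P·MP_L = w, so 15·(7 − 2L) = 15.
Then 7 − 2L = 1, giving L = 3.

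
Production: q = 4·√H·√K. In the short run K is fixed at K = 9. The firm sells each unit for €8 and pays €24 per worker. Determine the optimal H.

With K = 9, MP_H = (1/2)·4·H^(-1/2)·9^(1/2) = 6·H^(-1/2).
Profit maximization for a price taker requires P·MP_H = w: 8·6·H^(-1/2) = 24.
So H^(-1/2) = 0.5, which gives H = 4.

H* = 4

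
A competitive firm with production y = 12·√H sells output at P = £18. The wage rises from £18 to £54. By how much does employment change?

From P·MP_H = w with MP_H = 6·H^(-1/2), the labor demand is H(w) = (108/w)^(2).
At w = 18: H = 36. At w = 54: H = 4.
ΔH = 4 − 36 = -32.

ΔH = -32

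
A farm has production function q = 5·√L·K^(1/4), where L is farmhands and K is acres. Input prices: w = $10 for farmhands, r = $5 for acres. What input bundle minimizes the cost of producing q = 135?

L* = 81, K* = 81

Cost minimization requires the marginal rate of technical substitution to equal the input-price ratio: MP_L/MP_K = w/r.
Here MP_L/MP_K = (1/2)·(K/L)/(1/4) = 2·(K/L). Setting this equal to 10/5 = 2 gives K = L.
Substituting into q = 135: 5·L^(1/2)·(L)^(1/4) = 135.
Solving, L = 81 and K = 81.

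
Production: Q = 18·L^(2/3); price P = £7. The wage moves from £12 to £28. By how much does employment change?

ΔL = -316

From P·MP_L = w with MP_L = 12·L^(-1/3), the labor demand is L(w) = (84/w)^(3).
At w = 12: L = 343. At w = 28: L = 27.
ΔL = 27 − 343 = -316.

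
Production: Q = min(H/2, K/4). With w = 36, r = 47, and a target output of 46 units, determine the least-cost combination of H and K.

H* = 92, K* = 184

With a fixed-proportions technology, the cost-minimizing bundle uses no slack in either input: H/2 = K/4 = Q.
So H = 2·46 = 92 and K = 4·46 = 184.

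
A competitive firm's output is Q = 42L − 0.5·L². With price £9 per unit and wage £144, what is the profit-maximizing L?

The marginal product of L is MP_L = 42 − L.
A price-taking firm hires until the value of the marginal product equals the wage: P·MP_L = w, so 9·(42 − L) = 144.
Then 42 − L = 16, giving L = 26.

L* = 26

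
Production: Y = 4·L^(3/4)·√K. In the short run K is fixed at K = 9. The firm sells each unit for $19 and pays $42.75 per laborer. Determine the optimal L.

With K = 9, MP_L = (3/4)·4·L^(-1/4)·9^(1/2) = 9·L^(-1/4).
Profit maximization for a price taker requires P·MP_L = w: 19·9·L^(-1/4) = 42.75.
So L^(-1/4) = 0.25, which gives L = 256.

L* = 256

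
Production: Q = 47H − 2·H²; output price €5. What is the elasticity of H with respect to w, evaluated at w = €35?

From P·MP_H = w with MP_H = 47 − 4H, labor demand is H(w) = (47 − w/5)/4.
dH/dw = −1/(20) = -0.05.
At w = 35, H = 10, so ε = (dH/dw)·(w/H) = (-0.05)·(35/10) = -0.175.

ε = -0.175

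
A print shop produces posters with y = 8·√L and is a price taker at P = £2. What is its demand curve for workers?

MP_L = (1/2)·8·L^(-1/2) = 4·L^(-1/2).
Setting P·MP_L = w: 8·L^(-1/2) = w.
Solving for L: L^(-1/2) = w/8, so L = (8/w)^(2).

L(w) = 64/w²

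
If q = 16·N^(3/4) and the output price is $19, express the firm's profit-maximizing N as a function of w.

MP_N = (3/4)·16·N^(-1/4) = 12·N^(-1/4).
Setting P·MP_N = w: 228·N^(-1/4) = w.
Solving for N: N^(-1/4) = w/228, so N = (228/w)^(4).

N(w) = (228/w)^(4)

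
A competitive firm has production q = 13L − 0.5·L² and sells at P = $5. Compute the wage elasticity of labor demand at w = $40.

From P·MP_L = w with MP_L = 13 − L, labor demand is L(w) = 13 − w/5.
dL/dw = −1/(5) = -0.2.
At w = 40, L = 5, so ε = (dL/dw)·(w/L) = (-0.2)·(40/5) = -1.6.

ε = -1.6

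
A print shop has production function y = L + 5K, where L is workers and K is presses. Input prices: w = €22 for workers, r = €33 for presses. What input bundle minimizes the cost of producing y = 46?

L* = 0, K* = 9.2

The inputs are perfect substitutes, so the firm uses whichever has the lower cost per unit of output.
Cost per unit of output via L is 22; via K it is 6.6. K is cheaper.
Producing y = 46 with K alone: L = 0, K = 9.2.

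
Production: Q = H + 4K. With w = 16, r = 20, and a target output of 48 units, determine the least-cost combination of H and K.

H* = 0, K* = 12

The inputs are perfect substitutes, so the firm uses whichever has the lower cost per unit of output.
Cost per unit of output via H is 16; via K it is 5. K is cheaper.
Producing Q = 48 with K alone: H = 0, K = 12.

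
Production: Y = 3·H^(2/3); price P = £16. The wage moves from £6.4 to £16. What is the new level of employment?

H* = 8

From P·MP_H = w with MP_H = 2·H^(-1/3), the labor demand is H(w) = (32/w)^(3).
At w = 6.4: H = 125. At w = 16: H = 8.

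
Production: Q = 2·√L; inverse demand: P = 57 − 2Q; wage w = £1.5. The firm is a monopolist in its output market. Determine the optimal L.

Marginal revenue from the inverse demand is MR = 57 − 4Q.
The marginal product is MP_L = L^(-1/2).
A monopolist hires until marginal revenue product equals the wage: MR·MP_L = w.
At L, Q = 2·√L. Substituting and solving: (57 − 8·√L)·L^(-1/2) = 1.5 gives L = 36.

L* = 36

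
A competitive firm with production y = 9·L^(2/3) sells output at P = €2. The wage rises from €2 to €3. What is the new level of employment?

L* = 64

From P·MP_L = w with MP_L = 6·L^(-1/3), the labor demand is L(w) = (12/w)^(3).
At w = 2: L = 216. At w = 3: L = 64.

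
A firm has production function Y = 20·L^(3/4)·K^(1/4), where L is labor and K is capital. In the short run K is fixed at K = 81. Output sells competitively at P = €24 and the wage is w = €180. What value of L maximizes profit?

With K = 81, MP_L = (3/4)·20·L^(-1/4)·81^(1/4) = 45·L^(-1/4).
Profit maximization for a price taker requires P·MP_L = w: 24·45·L^(-1/4) = 180.
So L^(-1/4) = 1/6, which gives L = 1296.

L* = 1296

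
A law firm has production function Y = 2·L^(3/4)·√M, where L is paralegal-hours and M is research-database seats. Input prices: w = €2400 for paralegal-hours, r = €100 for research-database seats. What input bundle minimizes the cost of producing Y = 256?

L* = 16, M* = 256

Cost minimization requires the marginal rate of technical substitution to equal the input-price ratio: MP_L/MP_M = w/r.
Here MP_L/MP_M = (3/4)·(M/L)/(1/2) = 1.5·(M/L). Setting this equal to 2400/100 = 24 gives M = 16L.
Substituting into Y = 256: 2·L^(3/4)·(16L)^(1/2) = 256.
Solving, L = 16 and M = 256.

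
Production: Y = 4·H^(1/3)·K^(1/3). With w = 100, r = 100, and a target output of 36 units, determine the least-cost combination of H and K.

Cost minimization requires the marginal rate of technical substitution to equal the input-price ratio: MP_H/MP_K = w/r.
Here MP_H/MP_K = (1/3)·(K/H)/(1/3) = (K/H). Setting this equal to 100/100 = 1 gives K = H.
Substituting into Y = 36: 4·H^(1/3)·(H)^(1/3) = 36.
Solving, H = 27 and K = 27.

H* = 27, K* = 27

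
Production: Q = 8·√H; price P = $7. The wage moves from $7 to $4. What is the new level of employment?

H* = 49

From P·MP_H = w with MP_H = 4·H^(-1/2), the labor demand is H(w) = (28/w)^(2).
At w = 7: H = 16. At w = 4: H = 49.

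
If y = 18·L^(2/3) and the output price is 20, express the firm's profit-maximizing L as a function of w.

L(w) = (240/w)^(3)

MP_L = (2/3)·18·L^(-1/3) = 12·L^(-1/3).
Setting P·MP_L = w: 240·L^(-1/3) = w.
Solving for L: L^(-1/3) = w/240, so L = (240/w)^(3).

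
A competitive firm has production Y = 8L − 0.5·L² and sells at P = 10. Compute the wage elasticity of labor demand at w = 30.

ε = -0.6

From P·MP_L = w with MP_L = 8 − L, labor demand is L(w) = 8 − w/10.
dL/dw = −1/(10) = -0.1.
At w = 30, L = 5, so ε = (dL/dw)·(w/L) = (-0.1)·(30/5) = -0.6.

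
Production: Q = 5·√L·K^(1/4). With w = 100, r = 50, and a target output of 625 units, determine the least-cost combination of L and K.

L* = 625, K* = 625

Cost minimization requires the marginal rate of technical substitution to equal the input-price ratio: MP_L/MP_K = w/r.
Here MP_L/MP_K = (1/2)·(K/L)/(1/4) = 2·(K/L). Setting this equal to 100/50 = 2 gives K = L.
Substituting into Q = 625: 5·L^(1/2)·(L)^(1/4) = 625.
Solving, L = 625 and K = 625.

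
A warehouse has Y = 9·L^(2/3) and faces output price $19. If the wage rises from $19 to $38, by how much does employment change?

ΔL = -189

From P·MP_L = w with MP_L = 6·L^(-1/3), the labor demand is L(w) = (114/w)^(3).
At w = 19: L = 216. At w = 38: L = 27.
ΔL = 27 − 216 = -189.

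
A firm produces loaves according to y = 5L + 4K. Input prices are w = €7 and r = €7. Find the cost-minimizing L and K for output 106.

The inputs are perfect substitutes, so the firm uses whichever has the lower cost per unit of output.
Cost per unit of output via L is w/5 = 1.4; via K it is r/4 = 1.75. L is cheaper.
Producing y = 106 with L alone: L = 21.2, K = 0.

L* = 21.2, K* = 0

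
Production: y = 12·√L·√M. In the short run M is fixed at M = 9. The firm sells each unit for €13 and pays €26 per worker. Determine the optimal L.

L* = 81

With M = 9, MP_L = (1/2)·12·L^(-1/2)·9^(1/2) = 18·L^(-1/2).
Profit maximization for a price taker requires P·MP_L = w: 13·18·L^(-1/2) = 26.
So L^(-1/2) = 1/9, which gives L = 81.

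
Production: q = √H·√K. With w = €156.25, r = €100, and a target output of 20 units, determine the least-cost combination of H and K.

Cost minimization requires the marginal rate of technical substitution to equal the input-price ratio: MP_H/MP_K = w/r.
Here MP_H/MP_K = (1/2)·(K/H)/(1/2) = (K/H). Setting this equal to 156.25/100 = 1.5625 gives K = 1.5625H.
Substituting into q = 20: H^(1/2)·(1.5625H)^(1/2) = 20.
Solving, H = 16 and K = 25.

H* = 16, K* = 25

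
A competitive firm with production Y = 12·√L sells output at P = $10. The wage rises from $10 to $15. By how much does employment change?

ΔL = -20

From P·MP_L = w with MP_L = 6·L^(-1/2), the labor demand is L(w) = (60/w)^(2).
At w = 10: L = 36. At w = 15: L = 16.
ΔL = 16 − 36 = -20.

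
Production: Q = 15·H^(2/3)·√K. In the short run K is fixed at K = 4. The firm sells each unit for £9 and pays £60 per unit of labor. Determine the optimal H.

With K = 4, MP_H = (2/3)·15·H^(-1/3)·4^(1/2) = 20·H^(-1/3).
Profit maximization for a price taker requires P·MP_H = w: 9·20·H^(-1/3) = 60.
So H^(-1/3) = 1/3, which gives H = 27.

H* = 27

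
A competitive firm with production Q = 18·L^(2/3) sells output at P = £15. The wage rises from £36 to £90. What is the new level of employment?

From P·MP_L = w with MP_L = 12·L^(-1/3), the labor demand is L(w) = (180/w)^(3).
At w = 36: L = 125. At w = 90: L = 8.

L* = 8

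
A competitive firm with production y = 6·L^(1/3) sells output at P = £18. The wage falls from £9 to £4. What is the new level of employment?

L* = 27

From P·MP_L = w with MP_L = 2·L^(-2/3), the labor demand is L(w) = (36/w)^(3/2).
At w = 9: L = 8. At w = 4: L = 27.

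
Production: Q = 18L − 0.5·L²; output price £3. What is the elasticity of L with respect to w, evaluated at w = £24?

From P·MP_L = w with MP_L = 18 − L, labor demand is L(w) = 18 − w/3.
dL/dw = −1/(3) = -1/3.
At w = 24, L = 10, so ε = (dL/dw)·(w/L) = (-1/3)·(24/10) = -0.8.

ε = -0.8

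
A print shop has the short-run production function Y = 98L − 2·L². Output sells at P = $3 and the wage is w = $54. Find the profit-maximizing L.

L* = 20

The marginal product of L is MP_L = 98 − 4L.
A price-taking firm hires until the value of the marginal product equals the wage: P·MP_L = w, so 3·(98 − 4L) = 54.
Then 98 − 4L = 18, giving L = 20.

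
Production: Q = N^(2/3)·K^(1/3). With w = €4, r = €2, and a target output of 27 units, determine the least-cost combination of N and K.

Cost minimization requires the marginal rate of technical substitution to equal the input-price ratio: MP_N/MP_K = w/r.
Here MP_N/MP_K = (2/3)·(K/N)/(1/3) = 2·(K/N). Setting this equal to 4/2 = 2 gives K = N.
Substituting into Q = 27: N^(2/3)·(N)^(1/3) = 27.
Solving, N = 27 and K = 27.

N* = 27, K* = 27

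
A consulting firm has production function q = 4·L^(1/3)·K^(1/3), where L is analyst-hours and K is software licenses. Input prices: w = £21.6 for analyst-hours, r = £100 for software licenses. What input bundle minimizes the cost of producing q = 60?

L* = 125, K* = 27

Cost minimization requires the marginal rate of technical substitution to equal the input-price ratio: MP_L/MP_K = w/r.
Here MP_L/MP_K = (1/3)·(K/L)/(1/3) = (K/L). Setting this equal to 21.6/100 = 0.216 gives K = 0.216L.
Substituting into q = 60: 4·L^(1/3)·(0.216L)^(1/3) = 60.
Solving, L = 125 and K = 27.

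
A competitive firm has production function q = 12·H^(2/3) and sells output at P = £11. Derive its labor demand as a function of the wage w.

H(w) = 681472/w³

MP_H = (2/3)·12·H^(-1/3) = 8·H^(-1/3).
Setting P·MP_H = w: 88·H^(-1/3) = w.
Solving for H: H^(-1/3) = w/88, so H = (88/w)^(3).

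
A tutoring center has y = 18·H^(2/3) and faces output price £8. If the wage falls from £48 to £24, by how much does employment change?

ΔH = 56

From P·MP_H = w with MP_H = 12·H^(-1/3), the labor demand is H(w) = (96/w)^(3).
At w = 48: H = 8. At w = 24: H = 64.
ΔH = 64 − 8 = 56.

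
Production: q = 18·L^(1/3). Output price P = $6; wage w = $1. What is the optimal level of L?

L* = 216

MP_L = (1/3)·18·L^(-2/3) = 6·L^(-2/3).
Profit maximization for a price taker requires P·MP_L = w: 6·6·L^(-2/3) = 1.
So L^(-2/3) = 1/36, which gives L = 216.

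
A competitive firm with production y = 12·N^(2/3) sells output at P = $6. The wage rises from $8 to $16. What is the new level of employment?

N* = 27

From P·MP_N = w with MP_N = 8·N^(-1/3), the labor demand is N(w) = (48/w)^(3).
At w = 8: N = 216. At w = 16: N = 27.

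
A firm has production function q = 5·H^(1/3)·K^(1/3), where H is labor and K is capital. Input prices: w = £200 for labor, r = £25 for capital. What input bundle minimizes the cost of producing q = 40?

H* = 8, K* = 64

Cost minimization requires the marginal rate of technical substitution to equal the input-price ratio: MP_H/MP_K = w/r.
Here MP_H/MP_K = (1/3)·(K/H)/(1/3) = (K/H). Setting this equal to 200/25 = 8 gives K = 8H.
Substituting into q = 40: 5·H^(1/3)·(8H)^(1/3) = 40.
Solving, H = 8 and K = 64.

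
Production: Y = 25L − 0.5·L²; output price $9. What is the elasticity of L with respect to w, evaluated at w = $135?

From P·MP_L = w with MP_L = 25 − L, labor demand is L(w) = 25 − w/9.
dL/dw = −1/(9) = -1/9.
At w = 135, L = 10, so ε = (dL/dw)·(w/L) = (-1/9)·(135/10) = -1.5.

ε = -1.5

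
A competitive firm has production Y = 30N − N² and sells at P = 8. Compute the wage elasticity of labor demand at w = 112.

ε = -0.875

From P·MP_N = w with MP_N = 30 − 2N, labor demand is N(w) = (30 − w/8)/2.
dN/dw = −1/(16) = -0.0625.
At w = 112, N = 8, so ε = (dN/dw)·(w/N) = (-0.0625)·(112/8) = -0.875.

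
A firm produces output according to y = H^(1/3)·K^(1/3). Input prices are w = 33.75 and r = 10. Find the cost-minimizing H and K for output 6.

Cost minimization requires the marginal rate of technical substitution to equal the input-price ratio: MP_H/MP_K = w/r.
Here MP_H/MP_K = (1/3)·(K/H)/(1/3) = (K/H). Setting this equal to 33.75/10 = 3.375 gives K = 3.375H.
Substituting into y = 6: H^(1/3)·(3.375H)^(1/3) = 6.
Solving, H = 8 and K = 27.

H* = 8, K* = 27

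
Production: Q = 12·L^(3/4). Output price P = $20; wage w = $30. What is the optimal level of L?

L* = 1296

MP_L = (3/4)·12·L^(-1/4) = 9·L^(-1/4).
Profit maximization for a price taker requires P·MP_L = w: 20·9·L^(-1/4) = 30.
So L^(-1/4) = 1/6, which gives L = 1296.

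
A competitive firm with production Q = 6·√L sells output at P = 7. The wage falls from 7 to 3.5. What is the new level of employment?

From P·MP_L = w with MP_L = 3·L^(-1/2), the labor demand is L(w) = (21/w)^(2).
At w = 7: L = 9. At w = 3.5: L = 36.

L* = 36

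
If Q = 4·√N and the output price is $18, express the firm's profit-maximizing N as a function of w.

N(w) = 1296/w²

MP_N = (1/2)·4·N^(-1/2) = 2·N^(-1/2).
Setting P·MP_N = w: 36·N^(-1/2) = w.
Solving for N: N^(-1/2) = w/36, so N = (36/w)^(2).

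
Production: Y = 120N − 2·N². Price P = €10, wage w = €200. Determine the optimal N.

The marginal product of N is MP_N = 120 − 4N.
A price-taking firm hires until the value of the marginal product equals the wage: P·MP_N = w, so 10·(120 − 4N) = 200.
Then 120 − 4N = 20, giving N = 25.

N* = 25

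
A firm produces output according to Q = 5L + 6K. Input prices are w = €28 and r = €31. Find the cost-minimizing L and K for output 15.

The inputs are perfect substitutes, so the firm uses whichever has the lower cost per unit of output.
Cost per unit of output via L is w/5 = 5.6; via K it is r/6 = 31/6. K is cheaper.
Producing Q = 15 with K alone: L = 0, K = 2.5.

L* = 0, K* = 2.5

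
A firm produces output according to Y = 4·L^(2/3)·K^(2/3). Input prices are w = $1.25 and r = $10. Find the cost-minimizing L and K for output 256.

L* = 64, K* = 8

Cost minimization requires the marginal rate of technical substitution to equal the input-price ratio: MP_L/MP_K = w/r.
Here MP_L/MP_K = (2/3)·(K/L)/(2/3) = (K/L). Setting this equal to 1.25/10 = 0.125 gives K = 0.125L.
Substituting into Y = 256: 4·L^(2/3)·(0.125L)^(2/3) = 256.
Solving, L = 64 and K = 8.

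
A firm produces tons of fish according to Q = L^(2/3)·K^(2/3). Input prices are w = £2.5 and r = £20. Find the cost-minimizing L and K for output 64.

L* = 64, K* = 8

Cost minimization requires the marginal rate of technical substitution to equal the input-price ratio: MP_L/MP_K = w/r.
Here MP_L/MP_K = (2/3)·(K/L)/(2/3) = (K/L). Setting this equal to 2.5/20 = 0.125 gives K = 0.125L.
Substituting into Q = 64: L^(2/3)·(0.125L)^(2/3) = 64.
Solving, L = 64 and K = 8.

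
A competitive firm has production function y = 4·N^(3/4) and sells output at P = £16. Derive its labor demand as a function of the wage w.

MP_N = (3/4)·4·N^(-1/4) = 3·N^(-1/4).
Setting P·MP_N = w: 48·N^(-1/4) = w.
Solving for N: N^(-1/4) = w/48, so N = (48/w)^(4).

N(w) = 5308416/w^(4)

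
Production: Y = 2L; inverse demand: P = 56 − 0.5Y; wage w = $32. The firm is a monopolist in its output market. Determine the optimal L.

Marginal revenue from the inverse demand is MR = 56 − Y.
The marginal product is MP_L = 2.
A monopolist hires until marginal revenue product equals the wage: MR·MP_L = w.
(56 − 2L)·2 = 32, so L = 20.

L* = 20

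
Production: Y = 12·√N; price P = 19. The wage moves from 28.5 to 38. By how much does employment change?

From P·MP_N = w with MP_N = 6·N^(-1/2), the labor demand is N(w) = (114/w)^(2).
At w = 28.5: N = 16. At w = 38: N = 9.
ΔN = 9 − 16 = -7.

ΔN = -7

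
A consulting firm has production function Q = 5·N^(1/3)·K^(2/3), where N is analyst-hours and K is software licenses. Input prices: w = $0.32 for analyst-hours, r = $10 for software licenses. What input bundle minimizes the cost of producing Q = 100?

Cost minimization requires the marginal rate of technical substitution to equal the input-price ratio: MP_N/MP_K = w/r.
Here MP_N/MP_K = (1/3)·(K/N)/(2/3) = 0.5·(K/N). Setting this equal to 0.32/10 = 0.032 gives K = 0.064N.
Substituting into Q = 100: 5·N^(1/3)·(0.064N)^(2/3) = 100.
Solving, N = 125 and K = 8.

N* = 125, K* = 8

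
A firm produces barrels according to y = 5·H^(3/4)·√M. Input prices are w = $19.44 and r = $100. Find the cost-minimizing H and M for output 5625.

H* = 625, M* = 81

Cost minimization requires the marginal rate of technical substitution to equal the input-price ratio: MP_H/MP_M = w/r.
Here MP_H/MP_M = (3/4)·(M/H)/(1/2) = 1.5·(M/H). Setting this equal to 19.44/100 = 0.1944 gives M = 0.1296H.
Substituting into y = 5625: 5·H^(3/4)·(0.1296H)^(1/2) = 5625.
Solving, H = 625 and M = 81.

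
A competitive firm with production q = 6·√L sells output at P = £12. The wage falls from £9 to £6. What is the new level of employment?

L* = 36

From P·MP_L = w with MP_L = 3·L^(-1/2), the labor demand is L(w) = (36/w)^(2).
At w = 9: L = 16. At w = 6: L = 36.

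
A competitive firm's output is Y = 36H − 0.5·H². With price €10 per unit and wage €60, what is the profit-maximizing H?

The marginal product of H is MP_H = 36 − H.
A price-taking firm hires until the value of the marginal product equals the wage: P·MP_H = w, so 10·(36 − H) = 60.
Then 36 − H = 6, giving H = 30.

H* = 30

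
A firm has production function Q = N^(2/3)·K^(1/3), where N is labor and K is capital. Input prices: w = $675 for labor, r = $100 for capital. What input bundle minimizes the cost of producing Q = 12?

Cost minimization requires the marginal rate of technical substitution to equal the input-price ratio: MP_N/MP_K = w/r.
Here MP_N/MP_K = (2/3)·(K/N)/(1/3) = 2·(K/N). Setting this equal to 675/100 = 6.75 gives K = 3.375N.
Substituting into Q = 12: N^(2/3)·(3.375N)^(1/3) = 12.
Solving, N = 8 and K = 27.

N* = 8, K* = 27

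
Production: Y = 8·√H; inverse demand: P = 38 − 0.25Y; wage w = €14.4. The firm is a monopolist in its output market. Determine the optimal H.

Marginal revenue from the inverse demand is MR = 38 − 0.5Y.
The marginal product is MP_H = 4·H^(-1/2).
A monopolist hires until marginal revenue product equals the wage: MR·MP_H = w.
At H, Y = 8·√H. Substituting and solving: (38 − 4·√H)·4·H^(-1/2) = 14.4 gives H = 25.

H* = 25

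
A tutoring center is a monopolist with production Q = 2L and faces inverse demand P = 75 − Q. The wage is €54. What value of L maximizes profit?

L* = 12

Marginal revenue from the inverse demand is MR = 75 − 2Q.
The marginal product is MP_L = 2.
A monopolist hires until marginal revenue product equals the wage: MR·MP_L = w.
(75 − 4L)·2 = 54, so L = 12.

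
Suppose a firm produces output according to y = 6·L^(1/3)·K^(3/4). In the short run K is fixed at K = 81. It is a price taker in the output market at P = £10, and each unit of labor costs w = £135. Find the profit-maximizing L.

L* = 8

With K = 81, MP_L = (1/3)·6·L^(-2/3)·81^(3/4) = 54·L^(-2/3).
Profit maximization for a price taker requires P·MP_L = w: 10·54·L^(-2/3) = 135.
So L^(-2/3) = 0.25, which gives L = 8.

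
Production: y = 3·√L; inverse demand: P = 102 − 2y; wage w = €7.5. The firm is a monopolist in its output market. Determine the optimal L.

L* = 36

Marginal revenue from the inverse demand is MR = 102 − 4y.
The marginal product is MP_L = 1.5·L^(-1/2).
A monopolist hires until marginal revenue product equals the wage: MR·MP_L = w.
At L, y = 3·√L. Substituting and solving: (102 − 12·√L)·1.5·L^(-1/2) = 7.5 gives L = 36.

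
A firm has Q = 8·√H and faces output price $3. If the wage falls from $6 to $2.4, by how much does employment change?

ΔH = 21

From P·MP_H = w with MP_H = 4·H^(-1/2), the labor demand is H(w) = (12/w)^(2).
At w = 6: H = 4. At w = 2.4: H = 25.
ΔH = 25 − 4 = 21.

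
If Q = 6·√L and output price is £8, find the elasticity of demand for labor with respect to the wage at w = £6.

ε = -2

MP_L = (1/2)·6·L^(-1/2), so P·MP_L = w gives 24·L^(-1/2) = w.
Solving, L(w) = (24/w)^(2). This is a constant-elasticity form: L ∝ w^(−2), so ε = −2.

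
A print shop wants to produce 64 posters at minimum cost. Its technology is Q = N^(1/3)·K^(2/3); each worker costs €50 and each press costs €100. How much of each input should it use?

N* = 64, K* = 64

Cost minimization requires the marginal rate of technical substitution to equal the input-price ratio: MP_N/MP_K = w/r.
Here MP_N/MP_K = (1/3)·(K/N)/(2/3) = 0.5·(K/N). Setting this equal to 50/100 = 0.5 gives K = N.
Substituting into Q = 64: N^(1/3)·(N)^(2/3) = 64.
Solving, N = 64 and K = 64.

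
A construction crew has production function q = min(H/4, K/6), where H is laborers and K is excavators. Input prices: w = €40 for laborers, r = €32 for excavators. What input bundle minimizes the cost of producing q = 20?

H* = 80, K* = 120

With a fixed-proportions technology, the cost-minimizing bundle uses no slack in either input: H/4 = K/6 = q.
So H = 4·20 = 80 and K = 6·20 = 120.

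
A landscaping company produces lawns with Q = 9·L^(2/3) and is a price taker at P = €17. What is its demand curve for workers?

L(w) = 1061208/w³

MP_L = (2/3)·9·L^(-1/3) = 6·L^(-1/3).
Setting P·MP_L = w: 102·L^(-1/3) = w.
Solving for L: L^(-1/3) = w/102, so L = (102/w)^(3).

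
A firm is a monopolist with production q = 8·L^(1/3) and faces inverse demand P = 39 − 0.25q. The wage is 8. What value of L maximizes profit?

L* = 27

Marginal revenue from the inverse demand is MR = 39 − 0.5q.
The marginal product is MP_L = (8/3)·L^(-2/3).
A monopolist hires until marginal revenue product equals the wage: MR·MP_L = w.
At L, q = 8·L^(1/3). Substituting and solving: (39 − 4·L^(1/3))·(8/3)·L^(-2/3) = 8 gives L = 27.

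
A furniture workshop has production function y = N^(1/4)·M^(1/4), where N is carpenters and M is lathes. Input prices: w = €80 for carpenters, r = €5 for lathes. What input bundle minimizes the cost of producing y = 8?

N* = 16, M* = 256

Cost minimization requires the marginal rate of technical substitution to equal the input-price ratio: MP_N/MP_M = w/r.
Here MP_N/MP_M = (1/4)·(M/N)/(1/4) = (M/N). Setting this equal to 80/5 = 16 gives M = 16N.
Substituting into y = 8: N^(1/4)·(16N)^(1/4) = 8.
Solving, N = 16 and M = 256.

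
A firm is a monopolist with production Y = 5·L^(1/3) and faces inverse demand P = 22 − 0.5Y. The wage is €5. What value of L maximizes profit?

L* = 8

Marginal revenue from the inverse demand is MR = 22 − Y.
The marginal product is MP_L = (5/3)·L^(-2/3).
A monopolist hires until marginal revenue product equals the wage: MR·MP_L = w.
At L, Y = 5·L^(1/3). Substituting and solving: (22 − 5·L^(1/3))·(5/3)·L^(-2/3) = 5 gives L = 8.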